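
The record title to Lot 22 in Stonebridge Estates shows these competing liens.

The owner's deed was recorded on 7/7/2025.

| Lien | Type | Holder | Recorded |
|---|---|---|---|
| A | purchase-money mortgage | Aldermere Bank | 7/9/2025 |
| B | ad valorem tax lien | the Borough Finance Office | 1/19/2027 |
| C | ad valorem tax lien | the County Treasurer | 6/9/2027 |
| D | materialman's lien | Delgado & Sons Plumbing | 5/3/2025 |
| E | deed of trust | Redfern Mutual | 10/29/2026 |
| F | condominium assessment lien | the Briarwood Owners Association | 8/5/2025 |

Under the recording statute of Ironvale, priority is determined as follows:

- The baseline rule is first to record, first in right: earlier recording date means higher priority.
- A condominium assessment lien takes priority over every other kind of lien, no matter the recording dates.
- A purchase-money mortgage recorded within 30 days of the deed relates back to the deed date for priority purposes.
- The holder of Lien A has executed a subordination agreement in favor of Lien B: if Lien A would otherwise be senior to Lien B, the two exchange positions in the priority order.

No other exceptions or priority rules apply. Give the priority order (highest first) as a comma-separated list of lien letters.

Adjusting effective dates: A's effective date is the deed date, 7/7/2025.
As a condominium assessment lien, F is senior to every other lien.
The other liens, earliest effective date first: D (5/3/2025), A (7/7/2025), E (10/29/2026), B (1/19/2027), C (6/9/2027).
A would otherwise be senior to B, so under the subordination agreement A and B exchange positions.

F, D, B, E, A, C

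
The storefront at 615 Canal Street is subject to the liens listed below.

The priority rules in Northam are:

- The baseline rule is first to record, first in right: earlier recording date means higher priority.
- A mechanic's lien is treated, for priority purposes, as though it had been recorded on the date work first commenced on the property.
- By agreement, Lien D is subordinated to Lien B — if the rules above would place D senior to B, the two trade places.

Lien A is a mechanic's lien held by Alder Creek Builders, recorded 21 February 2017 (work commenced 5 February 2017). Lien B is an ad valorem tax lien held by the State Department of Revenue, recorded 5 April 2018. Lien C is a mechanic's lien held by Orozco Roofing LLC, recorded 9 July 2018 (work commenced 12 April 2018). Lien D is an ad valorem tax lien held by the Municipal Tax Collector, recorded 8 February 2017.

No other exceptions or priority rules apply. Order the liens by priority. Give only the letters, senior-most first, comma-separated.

Adjusting effective dates: A relates back to 5 February 2017 (work commenced); C's effective date is 12 April 2018, when work began.
By effective date: A (5 February 2017), D (8 February 2017), B (5 April 2018), C (12 April 2018).
The subordination applies — D was senior to B — so D and B swap.

A, B, D, C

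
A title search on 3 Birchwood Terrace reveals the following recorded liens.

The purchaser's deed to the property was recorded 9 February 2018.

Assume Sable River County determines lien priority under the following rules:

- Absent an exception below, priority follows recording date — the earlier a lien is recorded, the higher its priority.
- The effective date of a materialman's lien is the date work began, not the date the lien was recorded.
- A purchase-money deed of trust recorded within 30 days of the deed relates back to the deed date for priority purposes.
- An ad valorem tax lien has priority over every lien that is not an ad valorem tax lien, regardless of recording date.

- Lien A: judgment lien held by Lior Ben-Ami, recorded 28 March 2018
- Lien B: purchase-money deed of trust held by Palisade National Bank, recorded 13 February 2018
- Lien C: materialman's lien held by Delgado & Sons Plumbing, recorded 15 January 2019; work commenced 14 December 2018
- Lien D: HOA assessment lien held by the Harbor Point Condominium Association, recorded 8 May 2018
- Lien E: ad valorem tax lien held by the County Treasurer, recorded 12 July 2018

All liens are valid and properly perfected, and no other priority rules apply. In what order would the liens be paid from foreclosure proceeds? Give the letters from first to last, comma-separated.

E, B, A, D, C

Effective dates: B's effective date is the deed date, 9 February 2018; C relates back to 14 December 2018 (work commenced).
As an ad valorem tax lien, E is senior to every other lien.
Among the remaining liens, by effective date: B (9 February 2018), A (28 March 2018), D (8 May 2018), C (14 December 2018).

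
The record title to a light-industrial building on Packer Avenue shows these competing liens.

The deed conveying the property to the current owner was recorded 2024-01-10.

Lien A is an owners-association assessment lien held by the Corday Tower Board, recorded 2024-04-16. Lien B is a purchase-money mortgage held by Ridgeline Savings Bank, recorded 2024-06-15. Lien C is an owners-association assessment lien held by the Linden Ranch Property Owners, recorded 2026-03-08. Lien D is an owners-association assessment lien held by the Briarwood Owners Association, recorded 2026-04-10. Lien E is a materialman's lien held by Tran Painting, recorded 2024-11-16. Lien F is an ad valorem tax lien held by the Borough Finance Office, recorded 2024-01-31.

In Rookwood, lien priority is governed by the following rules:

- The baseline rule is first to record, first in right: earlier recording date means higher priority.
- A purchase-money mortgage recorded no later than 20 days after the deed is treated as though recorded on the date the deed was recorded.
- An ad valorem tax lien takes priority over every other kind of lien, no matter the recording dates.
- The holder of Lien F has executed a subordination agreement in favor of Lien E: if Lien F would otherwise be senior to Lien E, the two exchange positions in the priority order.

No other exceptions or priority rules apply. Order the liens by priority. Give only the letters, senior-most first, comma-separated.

Adjusting effective dates: B missed the 20-day window (157 days after the deed), so its recording date stands.
F, as an ad valorem tax lien, has superpriority and ranks first.
Ordering the rest by effective date: A (2024-04-16), B (2024-06-15), E (2024-11-16), C (2026-03-08), D (2026-04-10).
F would otherwise be senior to E, so under the subordination agreement F and E exchange positions.

E, A, B, F, C, D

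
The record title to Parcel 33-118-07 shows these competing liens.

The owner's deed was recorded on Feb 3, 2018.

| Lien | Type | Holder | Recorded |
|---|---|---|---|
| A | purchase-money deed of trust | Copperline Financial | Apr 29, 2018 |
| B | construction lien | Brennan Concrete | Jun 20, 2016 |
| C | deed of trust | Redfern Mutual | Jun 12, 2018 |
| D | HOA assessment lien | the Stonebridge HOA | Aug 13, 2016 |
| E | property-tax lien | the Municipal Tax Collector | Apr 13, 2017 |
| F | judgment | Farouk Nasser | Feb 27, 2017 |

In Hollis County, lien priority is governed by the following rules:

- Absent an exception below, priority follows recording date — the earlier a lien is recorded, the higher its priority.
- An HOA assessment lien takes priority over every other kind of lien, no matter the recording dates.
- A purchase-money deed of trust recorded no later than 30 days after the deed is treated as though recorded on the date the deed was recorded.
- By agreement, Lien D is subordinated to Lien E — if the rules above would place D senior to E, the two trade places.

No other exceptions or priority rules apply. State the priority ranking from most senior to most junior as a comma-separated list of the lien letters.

First, effective dates: A was recorded 85 days after the deed, outside the 30-day window, so it keeps its recording date.
As an HOA assessment lien, D is senior to every other lien.
Remaining liens by effective date: B (Jun 20, 2016), F (Feb 27, 2017), E (Apr 13, 2017), A (Apr 29, 2018), C (Jun 12, 2018).
D is senior to E before the subordination, so the two trade places.

E, B, F, D, A, C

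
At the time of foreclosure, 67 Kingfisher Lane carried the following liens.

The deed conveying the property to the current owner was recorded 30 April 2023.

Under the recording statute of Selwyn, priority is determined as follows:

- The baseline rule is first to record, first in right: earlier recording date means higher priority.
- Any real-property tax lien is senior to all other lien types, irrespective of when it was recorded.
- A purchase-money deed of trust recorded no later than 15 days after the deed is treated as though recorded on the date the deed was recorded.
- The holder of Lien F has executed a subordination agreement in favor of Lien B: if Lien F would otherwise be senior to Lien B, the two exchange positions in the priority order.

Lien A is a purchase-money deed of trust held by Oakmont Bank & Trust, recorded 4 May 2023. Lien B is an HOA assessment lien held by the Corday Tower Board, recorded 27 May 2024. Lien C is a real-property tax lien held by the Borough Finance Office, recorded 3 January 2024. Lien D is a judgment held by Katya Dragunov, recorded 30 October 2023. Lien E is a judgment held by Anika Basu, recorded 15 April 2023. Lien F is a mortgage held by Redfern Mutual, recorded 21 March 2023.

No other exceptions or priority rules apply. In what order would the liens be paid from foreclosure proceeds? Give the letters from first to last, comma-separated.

C, B, E, A, D, F

Effective dates: A relates back to the deed date 30 April 2023.
C is a real-property tax lien and takes priority over every other lien.
The other liens, earliest effective date first: F (21 March 2023), E (15 April 2023), A (30 April 2023), D (30 October 2023), B (27 May 2024).
Because F would otherwise rank above B, the subordination swaps them.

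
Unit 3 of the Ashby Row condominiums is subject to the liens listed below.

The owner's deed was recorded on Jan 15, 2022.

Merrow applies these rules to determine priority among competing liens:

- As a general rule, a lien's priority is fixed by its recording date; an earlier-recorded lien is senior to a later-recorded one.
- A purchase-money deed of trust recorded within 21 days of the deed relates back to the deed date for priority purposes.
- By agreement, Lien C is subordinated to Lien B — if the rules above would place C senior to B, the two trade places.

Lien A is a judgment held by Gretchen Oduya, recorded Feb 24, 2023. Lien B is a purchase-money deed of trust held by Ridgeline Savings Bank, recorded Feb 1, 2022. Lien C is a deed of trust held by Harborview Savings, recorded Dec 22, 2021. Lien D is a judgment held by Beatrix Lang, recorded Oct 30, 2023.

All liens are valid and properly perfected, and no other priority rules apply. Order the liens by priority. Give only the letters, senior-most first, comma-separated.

B, C, A, D

Effective dates after the stated exceptions: B relates back to the deed date Jan 15, 2022.
Ordering by effective date: C (Dec 22, 2021), B (Jan 15, 2022), A (Feb 24, 2023), D (Oct 30, 2023).
C is senior to B before the subordination, so the two trade places.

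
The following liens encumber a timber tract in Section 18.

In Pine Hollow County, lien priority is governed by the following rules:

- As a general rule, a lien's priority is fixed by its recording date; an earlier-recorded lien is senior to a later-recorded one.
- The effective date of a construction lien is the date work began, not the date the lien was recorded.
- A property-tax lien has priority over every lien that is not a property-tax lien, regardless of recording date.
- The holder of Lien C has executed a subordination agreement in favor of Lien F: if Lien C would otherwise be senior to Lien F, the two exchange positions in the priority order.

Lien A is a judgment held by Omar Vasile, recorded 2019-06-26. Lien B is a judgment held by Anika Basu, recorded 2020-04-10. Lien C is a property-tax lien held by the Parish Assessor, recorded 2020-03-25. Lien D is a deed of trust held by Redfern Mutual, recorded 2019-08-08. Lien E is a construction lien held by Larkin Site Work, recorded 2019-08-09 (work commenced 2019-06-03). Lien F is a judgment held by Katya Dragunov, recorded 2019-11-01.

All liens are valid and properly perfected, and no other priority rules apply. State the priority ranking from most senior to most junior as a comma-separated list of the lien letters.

Adjusting effective dates: E's effective date is 2019-06-03, when work began.
C, as a property-tax lien, has superpriority and ranks first.
Among the remaining liens, by effective date: E (2019-06-03), A (2019-06-26), D (2019-08-08), F (2019-11-01), B (2020-04-10).
C is senior to F before the subordination, so the two trade places.

F, E, A, D, C, B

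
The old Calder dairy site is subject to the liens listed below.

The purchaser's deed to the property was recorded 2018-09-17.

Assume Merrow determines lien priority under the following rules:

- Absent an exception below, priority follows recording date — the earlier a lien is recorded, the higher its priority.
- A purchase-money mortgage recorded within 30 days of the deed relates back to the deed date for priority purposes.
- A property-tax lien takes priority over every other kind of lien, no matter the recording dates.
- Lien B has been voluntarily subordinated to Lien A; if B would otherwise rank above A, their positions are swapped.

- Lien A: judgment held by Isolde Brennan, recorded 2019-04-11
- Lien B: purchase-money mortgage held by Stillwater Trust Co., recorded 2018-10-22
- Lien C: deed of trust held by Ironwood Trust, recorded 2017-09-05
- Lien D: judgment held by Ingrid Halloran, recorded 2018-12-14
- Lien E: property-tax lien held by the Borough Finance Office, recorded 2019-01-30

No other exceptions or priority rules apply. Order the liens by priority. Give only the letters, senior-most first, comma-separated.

E, C, A, D, B

Effective dates after the stated exceptions: B missed the 30-day window (35 days after the deed), so its recording date stands.
E, as a property-tax lien, has superpriority and ranks first.
Remaining liens by effective date: C (2017-09-05), B (2018-10-22), D (2018-12-14), A (2019-04-11).
B would otherwise be senior to A, so under the subordination agreement B and A exchange positions.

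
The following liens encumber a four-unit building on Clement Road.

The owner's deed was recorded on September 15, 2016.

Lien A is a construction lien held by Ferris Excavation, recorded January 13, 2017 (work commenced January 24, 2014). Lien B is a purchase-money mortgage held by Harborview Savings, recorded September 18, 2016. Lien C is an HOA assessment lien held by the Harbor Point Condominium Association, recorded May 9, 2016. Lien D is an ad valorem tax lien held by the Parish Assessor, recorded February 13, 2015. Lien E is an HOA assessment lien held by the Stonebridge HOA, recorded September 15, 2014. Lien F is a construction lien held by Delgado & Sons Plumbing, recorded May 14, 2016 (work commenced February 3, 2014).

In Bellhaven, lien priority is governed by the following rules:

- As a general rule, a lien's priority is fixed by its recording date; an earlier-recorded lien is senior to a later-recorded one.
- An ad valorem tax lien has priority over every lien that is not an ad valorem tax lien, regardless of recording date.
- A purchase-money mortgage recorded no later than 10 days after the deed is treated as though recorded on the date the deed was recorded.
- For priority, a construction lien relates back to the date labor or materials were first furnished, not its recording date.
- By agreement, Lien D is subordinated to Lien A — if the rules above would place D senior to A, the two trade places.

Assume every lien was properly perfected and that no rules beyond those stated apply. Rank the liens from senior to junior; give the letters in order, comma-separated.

A, D, F, E, C, B

Effective dates: A is treated as recorded January 24, 2014, the work-commencement date; B was recorded within the 10-day window, so its effective date is the deed date September 15, 2016; F's effective date is February 3, 2014, when work began.
D, as an ad valorem tax lien, has superpriority and ranks first.
Ordering the rest by effective date: A (January 24, 2014), F (February 3, 2014), E (September 15, 2014), C (May 9, 2016), B (September 15, 2016).
D would otherwise be senior to A, so under the subordination agreement D and A exchange positions.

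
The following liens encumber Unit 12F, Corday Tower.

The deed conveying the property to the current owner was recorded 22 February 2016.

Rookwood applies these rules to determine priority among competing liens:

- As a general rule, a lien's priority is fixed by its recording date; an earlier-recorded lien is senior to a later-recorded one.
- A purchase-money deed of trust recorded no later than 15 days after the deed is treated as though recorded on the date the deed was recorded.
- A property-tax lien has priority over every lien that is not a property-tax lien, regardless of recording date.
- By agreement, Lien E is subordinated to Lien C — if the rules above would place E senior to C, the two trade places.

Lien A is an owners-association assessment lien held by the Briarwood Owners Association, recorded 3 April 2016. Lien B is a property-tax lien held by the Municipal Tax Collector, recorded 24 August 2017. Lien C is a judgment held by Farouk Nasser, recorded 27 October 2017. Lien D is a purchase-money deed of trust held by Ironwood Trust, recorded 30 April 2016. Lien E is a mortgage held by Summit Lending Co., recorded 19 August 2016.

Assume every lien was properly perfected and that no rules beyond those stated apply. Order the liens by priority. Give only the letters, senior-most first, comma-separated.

Effective dates: D missed the 15-day window (68 days after the deed), so its recording date stands.
B is a property-tax lien, so it outranks all other liens regardless of date.
Among the remaining liens, by effective date: A (3 April 2016), D (30 April 2016), E (19 August 2016), C (27 October 2017).
Because E would otherwise rank above C, the subordination swaps them.

B, A, D, C, E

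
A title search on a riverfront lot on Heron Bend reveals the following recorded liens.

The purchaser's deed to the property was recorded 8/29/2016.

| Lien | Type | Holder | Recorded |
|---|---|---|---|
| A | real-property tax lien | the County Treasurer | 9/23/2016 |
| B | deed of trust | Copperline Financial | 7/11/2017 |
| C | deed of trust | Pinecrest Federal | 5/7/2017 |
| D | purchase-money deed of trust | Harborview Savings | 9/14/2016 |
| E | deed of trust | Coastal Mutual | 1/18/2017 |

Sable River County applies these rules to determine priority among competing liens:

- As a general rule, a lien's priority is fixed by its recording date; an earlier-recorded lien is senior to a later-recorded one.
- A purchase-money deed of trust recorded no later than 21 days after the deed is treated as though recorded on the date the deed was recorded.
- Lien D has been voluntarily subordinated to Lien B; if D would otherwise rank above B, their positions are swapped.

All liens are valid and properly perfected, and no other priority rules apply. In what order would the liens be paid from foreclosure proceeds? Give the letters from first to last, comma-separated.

Effective dates: D relates back to the deed date 8/29/2016.
By effective date: D (8/29/2016), A (9/23/2016), E (1/18/2017), C (5/7/2017), B (7/11/2017).
D would otherwise be senior to B, so under the subordination agreement D and B exchange positions.

B, A, E, C, D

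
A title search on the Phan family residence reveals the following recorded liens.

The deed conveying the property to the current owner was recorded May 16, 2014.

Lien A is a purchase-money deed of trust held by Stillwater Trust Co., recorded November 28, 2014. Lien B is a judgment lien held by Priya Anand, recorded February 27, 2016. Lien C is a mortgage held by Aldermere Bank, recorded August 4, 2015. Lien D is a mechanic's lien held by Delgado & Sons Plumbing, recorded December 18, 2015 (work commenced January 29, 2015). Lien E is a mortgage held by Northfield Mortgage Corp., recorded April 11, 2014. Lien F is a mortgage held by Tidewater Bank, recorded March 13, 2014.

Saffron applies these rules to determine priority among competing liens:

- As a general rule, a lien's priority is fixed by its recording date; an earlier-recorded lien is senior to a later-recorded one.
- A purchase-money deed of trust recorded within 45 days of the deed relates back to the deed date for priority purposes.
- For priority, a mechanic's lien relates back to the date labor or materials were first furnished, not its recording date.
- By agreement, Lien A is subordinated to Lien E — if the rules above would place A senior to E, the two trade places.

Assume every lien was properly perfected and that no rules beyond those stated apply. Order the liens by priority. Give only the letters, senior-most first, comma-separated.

F, E, A, D, C, B

First, effective dates: A was recorded 196 days after the deed — beyond 45 days — so no relation-back applies; D is treated as recorded January 29, 2015, the work-commencement date.
By effective date: F (March 13, 2014), E (April 11, 2014), A (November 28, 2014), D (January 29, 2015), C (August 4, 2015), B (February 27, 2016).
A is already junior to E, so the subordination agreement changes nothing.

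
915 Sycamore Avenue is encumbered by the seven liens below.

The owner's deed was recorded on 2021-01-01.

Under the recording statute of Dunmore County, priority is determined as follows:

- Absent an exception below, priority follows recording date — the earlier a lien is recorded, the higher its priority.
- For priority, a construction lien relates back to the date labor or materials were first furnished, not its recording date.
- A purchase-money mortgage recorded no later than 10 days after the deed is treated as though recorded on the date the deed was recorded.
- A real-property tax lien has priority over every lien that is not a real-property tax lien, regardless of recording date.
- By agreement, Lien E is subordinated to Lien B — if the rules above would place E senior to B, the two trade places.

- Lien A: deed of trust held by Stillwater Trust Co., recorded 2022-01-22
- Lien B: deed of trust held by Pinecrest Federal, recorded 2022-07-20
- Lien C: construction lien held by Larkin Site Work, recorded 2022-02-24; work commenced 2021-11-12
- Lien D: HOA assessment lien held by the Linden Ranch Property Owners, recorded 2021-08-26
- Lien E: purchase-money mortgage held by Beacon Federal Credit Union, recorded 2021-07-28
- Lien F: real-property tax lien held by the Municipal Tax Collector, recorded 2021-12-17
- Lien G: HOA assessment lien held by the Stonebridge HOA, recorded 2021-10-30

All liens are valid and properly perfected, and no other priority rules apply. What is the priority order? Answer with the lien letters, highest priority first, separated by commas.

F, B, D, G, C, A, E

Adjusting effective dates: C's effective date is 2021-11-12, when work began; E was recorded 208 days after the deed — beyond 10 days — so no relation-back applies.
F is a real-property tax lien, so it outranks all other liens regardless of date.
Remaining liens by effective date: E (2021-07-28), D (2021-08-26), G (2021-10-30), C (2021-11-12), A (2022-01-22), B (2022-07-20).
E is senior to B before the subordination, so the two trade places.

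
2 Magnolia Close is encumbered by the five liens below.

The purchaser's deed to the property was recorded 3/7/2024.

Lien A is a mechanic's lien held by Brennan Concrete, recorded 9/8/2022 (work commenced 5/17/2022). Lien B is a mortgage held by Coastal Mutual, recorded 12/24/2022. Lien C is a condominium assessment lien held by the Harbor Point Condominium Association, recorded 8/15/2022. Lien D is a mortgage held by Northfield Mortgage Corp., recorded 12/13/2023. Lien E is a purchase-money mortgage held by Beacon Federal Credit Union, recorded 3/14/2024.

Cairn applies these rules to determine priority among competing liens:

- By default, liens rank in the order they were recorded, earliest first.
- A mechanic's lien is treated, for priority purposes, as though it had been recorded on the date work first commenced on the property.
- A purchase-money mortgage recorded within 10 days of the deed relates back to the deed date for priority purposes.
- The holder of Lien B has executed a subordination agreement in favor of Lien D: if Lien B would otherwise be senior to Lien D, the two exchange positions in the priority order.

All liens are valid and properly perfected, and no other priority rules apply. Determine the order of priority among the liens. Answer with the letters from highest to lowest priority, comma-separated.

A, C, D, B, E

Effective dates: A relates back to 5/17/2022 (work commenced); E's effective date is the deed date, 3/7/2024.
By effective date: A (5/17/2022), C (8/15/2022), B (12/24/2022), D (12/13/2023), E (3/7/2024).
B would otherwise be senior to D, so under the subordination agreement B and D exchange positions.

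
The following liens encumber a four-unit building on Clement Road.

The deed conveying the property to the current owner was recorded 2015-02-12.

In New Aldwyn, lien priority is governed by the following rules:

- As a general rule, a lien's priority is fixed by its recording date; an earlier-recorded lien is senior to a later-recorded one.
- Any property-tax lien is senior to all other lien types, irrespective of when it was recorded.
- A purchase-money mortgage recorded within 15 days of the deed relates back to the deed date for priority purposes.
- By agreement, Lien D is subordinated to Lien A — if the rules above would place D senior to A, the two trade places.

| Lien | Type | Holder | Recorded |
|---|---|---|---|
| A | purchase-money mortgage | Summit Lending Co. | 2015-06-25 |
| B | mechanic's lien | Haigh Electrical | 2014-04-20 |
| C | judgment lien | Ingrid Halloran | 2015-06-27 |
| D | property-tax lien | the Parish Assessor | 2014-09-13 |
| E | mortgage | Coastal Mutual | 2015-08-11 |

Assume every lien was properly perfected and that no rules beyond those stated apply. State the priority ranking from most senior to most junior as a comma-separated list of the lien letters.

Effective dates after the stated exceptions: A was recorded 133 days after the deed, outside the 15-day window, so it keeps its recording date.
D, as a property-tax lien, has superpriority and ranks first.
Among the remaining liens, by effective date: B (2014-04-20), A (2015-06-25), C (2015-06-27), E (2015-08-11).
The subordination applies — D was senior to A — so D and A swap.

A, B, D, C, E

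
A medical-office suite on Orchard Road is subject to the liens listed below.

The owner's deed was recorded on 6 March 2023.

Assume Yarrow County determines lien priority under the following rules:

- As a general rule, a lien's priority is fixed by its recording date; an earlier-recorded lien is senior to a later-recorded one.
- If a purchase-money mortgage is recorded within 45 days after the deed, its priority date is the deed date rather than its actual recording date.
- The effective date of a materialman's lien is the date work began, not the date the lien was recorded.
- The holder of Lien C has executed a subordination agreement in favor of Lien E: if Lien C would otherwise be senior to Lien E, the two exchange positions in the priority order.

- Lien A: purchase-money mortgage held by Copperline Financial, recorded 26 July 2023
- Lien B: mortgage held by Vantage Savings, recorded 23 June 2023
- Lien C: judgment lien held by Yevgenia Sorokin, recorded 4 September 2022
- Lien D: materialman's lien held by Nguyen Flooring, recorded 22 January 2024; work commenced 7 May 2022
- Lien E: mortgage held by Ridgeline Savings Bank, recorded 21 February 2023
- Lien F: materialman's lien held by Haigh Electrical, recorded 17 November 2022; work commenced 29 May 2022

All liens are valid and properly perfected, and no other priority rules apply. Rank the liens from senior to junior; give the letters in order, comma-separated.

First, effective dates: A was recorded 142 days after the deed, outside the 45-day window, so it keeps its recording date; D's effective date is 7 May 2022, when work began; F is treated as recorded 29 May 2022, the work-commencement date.
Ordering by effective date: D (7 May 2022), F (29 May 2022), C (4 September 2022), E (21 February 2023), B (23 June 2023), A (26 July 2023).
C is senior to E before the subordination, so the two trade places.

D, F, E, C, B, A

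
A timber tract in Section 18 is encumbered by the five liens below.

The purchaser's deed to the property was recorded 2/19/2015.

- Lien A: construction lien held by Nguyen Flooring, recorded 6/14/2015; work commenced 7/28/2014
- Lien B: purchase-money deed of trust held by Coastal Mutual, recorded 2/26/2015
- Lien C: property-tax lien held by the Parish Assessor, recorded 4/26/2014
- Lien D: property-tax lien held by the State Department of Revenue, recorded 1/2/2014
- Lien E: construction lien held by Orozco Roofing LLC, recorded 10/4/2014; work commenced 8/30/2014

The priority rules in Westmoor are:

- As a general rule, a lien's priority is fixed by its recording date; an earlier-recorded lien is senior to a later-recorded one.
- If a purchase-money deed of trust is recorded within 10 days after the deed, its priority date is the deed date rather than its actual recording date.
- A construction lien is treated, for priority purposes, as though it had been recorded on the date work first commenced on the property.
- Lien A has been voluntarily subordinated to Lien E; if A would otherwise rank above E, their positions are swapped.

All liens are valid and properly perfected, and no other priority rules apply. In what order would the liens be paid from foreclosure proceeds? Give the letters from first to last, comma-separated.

D, C, E, A, B

Effective dates: A is treated as recorded 7/28/2014, the work-commencement date; B's effective date is the deed date, 2/19/2015; E relates back to 8/30/2014 (work commenced).
Sorted by effective date: D (1/2/2014), C (4/26/2014), A (7/28/2014), E (8/30/2014), B (2/19/2015).
A is senior to E before the subordination, so the two trade places.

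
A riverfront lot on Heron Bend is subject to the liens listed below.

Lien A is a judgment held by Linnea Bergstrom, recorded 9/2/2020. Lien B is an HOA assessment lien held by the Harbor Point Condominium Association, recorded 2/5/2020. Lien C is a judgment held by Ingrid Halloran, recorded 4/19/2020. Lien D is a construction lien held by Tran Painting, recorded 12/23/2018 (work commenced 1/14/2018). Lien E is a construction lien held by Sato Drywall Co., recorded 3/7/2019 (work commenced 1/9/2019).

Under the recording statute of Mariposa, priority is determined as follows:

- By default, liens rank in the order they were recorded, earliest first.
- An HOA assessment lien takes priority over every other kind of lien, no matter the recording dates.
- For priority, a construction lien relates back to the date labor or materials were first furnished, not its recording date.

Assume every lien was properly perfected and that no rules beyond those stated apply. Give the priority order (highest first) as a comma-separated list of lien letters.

B, D, E, C, A

First, effective dates: D is treated as recorded 1/14/2018, the work-commencement date; E is treated as recorded 1/9/2019, the work-commencement date.
B, as an HOA assessment lien, has superpriority and ranks first.
Remaining liens by effective date: D (1/14/2018), E (1/9/2019), C (4/19/2020), A (9/2/2020).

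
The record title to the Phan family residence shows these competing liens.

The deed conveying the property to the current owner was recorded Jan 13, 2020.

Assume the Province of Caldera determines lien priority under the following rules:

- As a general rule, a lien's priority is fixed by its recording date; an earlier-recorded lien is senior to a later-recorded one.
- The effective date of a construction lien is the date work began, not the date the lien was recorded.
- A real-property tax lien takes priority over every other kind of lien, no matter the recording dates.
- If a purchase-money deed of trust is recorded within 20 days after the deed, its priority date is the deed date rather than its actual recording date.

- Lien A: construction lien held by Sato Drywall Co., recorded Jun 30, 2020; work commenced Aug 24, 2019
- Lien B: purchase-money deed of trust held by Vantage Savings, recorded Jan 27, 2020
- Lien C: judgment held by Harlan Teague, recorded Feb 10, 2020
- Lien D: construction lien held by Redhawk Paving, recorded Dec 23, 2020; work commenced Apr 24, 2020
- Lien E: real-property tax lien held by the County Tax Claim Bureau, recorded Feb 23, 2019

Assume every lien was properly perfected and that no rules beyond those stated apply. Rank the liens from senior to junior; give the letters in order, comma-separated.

E, A, B, C, D

Effective dates after the stated exceptions: A is treated as recorded Aug 24, 2019, the work-commencement date; B was recorded within the 20-day window, so its effective date is the deed date Jan 13, 2020; D's effective date is Apr 24, 2020, when work began.
E is a real-property tax lien, so it outranks all other liens regardless of date.
Remaining liens by effective date: A (Aug 24, 2019), B (Jan 13, 2020), C (Feb 10, 2020), D (Apr 24, 2020).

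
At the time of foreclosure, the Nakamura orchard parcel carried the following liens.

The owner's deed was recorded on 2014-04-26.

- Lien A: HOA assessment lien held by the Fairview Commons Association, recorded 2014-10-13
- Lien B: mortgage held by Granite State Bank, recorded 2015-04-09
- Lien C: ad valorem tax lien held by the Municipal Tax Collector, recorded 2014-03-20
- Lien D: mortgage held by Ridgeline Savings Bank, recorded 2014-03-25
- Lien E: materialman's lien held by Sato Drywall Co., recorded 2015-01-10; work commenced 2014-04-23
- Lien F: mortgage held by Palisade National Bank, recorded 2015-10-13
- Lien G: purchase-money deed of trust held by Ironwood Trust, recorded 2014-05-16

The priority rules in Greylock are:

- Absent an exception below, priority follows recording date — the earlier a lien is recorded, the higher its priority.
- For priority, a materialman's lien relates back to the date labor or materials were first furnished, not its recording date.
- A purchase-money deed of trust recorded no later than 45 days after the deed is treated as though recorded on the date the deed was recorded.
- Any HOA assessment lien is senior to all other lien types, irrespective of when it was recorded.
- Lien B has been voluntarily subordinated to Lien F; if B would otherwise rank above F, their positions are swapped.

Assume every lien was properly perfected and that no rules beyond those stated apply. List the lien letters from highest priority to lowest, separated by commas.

A, C, D, E, G, F, B

Adjusting effective dates: E relates back to 2014-04-23 (work commenced); G's effective date is the deed date, 2014-04-26.
As an HOA assessment lien, A is senior to every other lien.
Among the remaining liens, by effective date: C (2014-03-20), D (2014-03-25), E (2014-04-23), G (2014-04-26), B (2015-04-09), F (2015-10-13).
The subordination applies — B was senior to F — so B and F swap.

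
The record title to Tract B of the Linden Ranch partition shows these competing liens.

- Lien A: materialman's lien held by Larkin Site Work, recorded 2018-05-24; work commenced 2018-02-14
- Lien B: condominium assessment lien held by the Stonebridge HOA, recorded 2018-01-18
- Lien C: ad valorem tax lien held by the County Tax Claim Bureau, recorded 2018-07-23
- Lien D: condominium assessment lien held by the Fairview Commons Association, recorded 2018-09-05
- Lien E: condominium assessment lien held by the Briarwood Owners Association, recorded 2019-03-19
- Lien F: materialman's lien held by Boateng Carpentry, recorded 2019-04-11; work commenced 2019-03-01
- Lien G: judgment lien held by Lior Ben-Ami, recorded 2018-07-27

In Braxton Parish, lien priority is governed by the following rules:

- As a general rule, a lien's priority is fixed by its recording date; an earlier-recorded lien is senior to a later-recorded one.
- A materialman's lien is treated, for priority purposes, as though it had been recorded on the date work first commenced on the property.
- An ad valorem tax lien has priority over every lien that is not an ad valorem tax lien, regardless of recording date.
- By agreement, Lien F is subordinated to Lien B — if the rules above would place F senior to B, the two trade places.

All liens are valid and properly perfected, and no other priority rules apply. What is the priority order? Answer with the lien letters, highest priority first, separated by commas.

Adjusting effective dates: A is treated as recorded 2018-02-14, the work-commencement date; F's effective date is 2019-03-01, when work began.
As an ad valorem tax lien, C is senior to every other lien.
The other liens, earliest effective date first: B (2018-01-18), A (2018-02-14), G (2018-07-27), D (2018-09-05), F (2019-03-01), E (2019-03-19).
Since F is not senior to B, the subordination leaves the order unchanged.

C, B, A, G, D, F, E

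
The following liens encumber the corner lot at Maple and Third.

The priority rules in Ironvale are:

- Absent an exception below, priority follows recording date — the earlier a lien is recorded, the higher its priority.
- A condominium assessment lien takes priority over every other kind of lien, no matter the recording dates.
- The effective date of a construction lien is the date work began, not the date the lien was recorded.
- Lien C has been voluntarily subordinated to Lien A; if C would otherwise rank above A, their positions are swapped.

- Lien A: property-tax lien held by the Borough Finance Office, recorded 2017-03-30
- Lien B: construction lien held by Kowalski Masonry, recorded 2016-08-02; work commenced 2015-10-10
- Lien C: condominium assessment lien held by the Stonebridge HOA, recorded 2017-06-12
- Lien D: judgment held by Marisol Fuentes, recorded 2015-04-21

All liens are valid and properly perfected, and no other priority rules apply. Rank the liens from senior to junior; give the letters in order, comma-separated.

First, effective dates: B is treated as recorded 2015-10-10, the work-commencement date.
As a condominium assessment lien, C is senior to every other lien.
Remaining liens by effective date: D (2015-04-21), B (2015-10-10), A (2017-03-30).
C would otherwise be senior to A, so under the subordination agreement C and A exchange positions.

A, D, B, C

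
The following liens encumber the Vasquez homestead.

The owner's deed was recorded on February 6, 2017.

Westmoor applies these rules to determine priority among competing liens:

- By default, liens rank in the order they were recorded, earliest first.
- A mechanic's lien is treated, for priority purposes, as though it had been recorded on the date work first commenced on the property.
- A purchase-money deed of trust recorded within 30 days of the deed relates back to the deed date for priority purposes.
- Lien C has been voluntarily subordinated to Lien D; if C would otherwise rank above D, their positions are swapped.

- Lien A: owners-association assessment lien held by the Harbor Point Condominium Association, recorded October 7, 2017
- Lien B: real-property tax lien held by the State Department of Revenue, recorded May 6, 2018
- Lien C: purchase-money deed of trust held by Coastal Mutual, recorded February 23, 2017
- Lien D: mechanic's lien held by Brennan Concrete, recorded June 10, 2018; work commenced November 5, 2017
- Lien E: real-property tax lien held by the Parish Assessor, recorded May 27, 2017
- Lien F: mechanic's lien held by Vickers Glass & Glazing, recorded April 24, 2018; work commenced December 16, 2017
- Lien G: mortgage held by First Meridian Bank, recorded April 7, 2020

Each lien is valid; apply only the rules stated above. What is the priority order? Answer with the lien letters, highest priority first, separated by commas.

Adjusting effective dates: C was recorded within the 30-day window, so its effective date is the deed date February 6, 2017; D's effective date is November 5, 2017, when work began; F's effective date is December 16, 2017, when work began.
Ordering by effective date: C (February 6, 2017), E (May 27, 2017), A (October 7, 2017), D (November 5, 2017), F (December 16, 2017), B (May 6, 2018), G (April 7, 2020).
Because C would otherwise rank above D, the subordination swaps them.

D, E, A, C, F, B, G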